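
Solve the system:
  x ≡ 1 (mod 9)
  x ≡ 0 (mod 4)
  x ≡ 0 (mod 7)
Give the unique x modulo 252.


Moduli 9, 4, 7 are pairwise coprime; by CRT there is a unique solution modulo M = 9 · 4 · 7 = 252.
Solve pairwise, accumulating the modulus:
  Start with x ≡ 1 (mod 9).
  Combine with x ≡ 0 (mod 4): since gcd(9, 4) = 1, we get a unique residue mod 36.
    Write x = 1 + 9·t and substitute into x ≡ 0 (mod 4): 9·t ≡ 0 − 1 = -1 (mod 4).
    Reduce coefficients mod 4: 1·t ≡ 3 (mod 4).
    So t ≡ 3 (mod 4).
    Then x = 1 + 9·3 = 28, valid modulo lcm(9, 4) = 36: x ≡ 28 (mod 36).
  Combine with x ≡ 0 (mod 7): since gcd(36, 7) = 1, we get a unique residue mod 252.
    Write x = 28 + 36·t and substitute into x ≡ 0 (mod 7): 36·t ≡ 0 − 28 = -28 (mod 7).
    Reduce coefficients mod 7: 1·t ≡ 0 (mod 7).
    So t ≡ 0 (mod 7).
    Then x = 28 + 36·0 = 28, valid modulo lcm(36, 7) = 252: x ≡ 28 (mod 252).
Verify: 28 mod 9 = 1 ✓, 28 mod 4 = 0 ✓, 28 mod 7 = 0 ✓.

x ≡ 28 (mod 252).


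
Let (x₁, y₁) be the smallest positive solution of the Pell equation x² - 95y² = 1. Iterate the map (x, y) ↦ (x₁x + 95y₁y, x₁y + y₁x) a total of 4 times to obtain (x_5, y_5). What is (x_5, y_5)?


Step 1: Find the fundamental solution (x₁, y₁) of x² - 95y² = 1.
  Expand √95 as a continued fraction. a₀ = ⌊√95⌋ = 9; iterate m_{k+1} = d_k·a_k − m_k, d_{k+1} = (95 − m_{k+1}²)/d_k, a_{k+1} = ⌊(a₀ + m_{k+1})/d_{k+1}⌋ (starting m₀ = 0, d₀ = 1), with convergents p_k = a_k·p_{k-1} + p_{k-2}, q_k = a_k·q_{k-1} + q_{k-2} (p₋₁ = 1, q₋₁ = 0):
  k = 0: a₀ = 9; p₀/q₀ = 9/1; p₀² − 95·q₀² = 81 − 95 = -14.
  k = 1: m = 9, d = 14, a = ⌊(9 + 9)/14⌋ = 1; p/q = (1·9 + 1)/(1·1 + 0) = 10/1; p² − 95·q² = 100 − 95 = 5.
  k = 2: m = 5, d = 5, a = ⌊(9 + 5)/5⌋ = 2; p/q = (2·10 + 9)/(2·1 + 1) = 29/3; p² − 95·q² = 841 − 855 = -14.
  k = 3: m = 5, d = 14, a = ⌊(9 + 5)/14⌋ = 1; p/q = (1·29 + 10)/(1·3 + 1) = 39/4; p² − 95·q² = 1521 − 1520 = 1.
  The first convergent with p² − 95·q² = 1 gives the fundamental solution (x₁, y₁) = (39, 4).
Step 2: Apply the recurrence (x_{n+1}, y_{n+1}) = (x₁x_n + 95y₁y_n, x₁y_n + y₁x_n) repeatedly.
  From (x_1, y_1) = (39, 4): x_2 = 39·39 + 95·4·4 = 3041; y_2 = 39·4 + 4·39 = 312.
  From (x_2, y_2) = (3041, 312): x_3 = 39·3041 + 95·4·312 = 237159; y_3 = 39·312 + 4·3041 = 24332.
  From (x_3, y_3) = (237159, 24332): x_4 = 39·237159 + 95·4·24332 = 18495361; y_4 = 39·24332 + 4·237159 = 1897584.
  From (x_4, y_4) = (18495361, 1897584): x_5 = 39·18495361 + 95·4·1897584 = 1442400999; y_5 = 39·1897584 + 4·18495361 = 147987220.
Step 3: Verify x_5² - 95·y_5² = 2080520641916198001 - 2080520641916198000 = 1 (should be 1). ✓

(x_1, y_1) = (39, 4); (x_5, y_5) = (1442400999, 147987220).


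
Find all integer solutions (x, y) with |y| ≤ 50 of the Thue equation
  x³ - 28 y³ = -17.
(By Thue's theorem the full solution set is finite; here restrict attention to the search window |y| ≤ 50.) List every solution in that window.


The equation is x³ - 28y³ = -17. For fixed y, x³ = 28·y³ − 17, so a solution requires the RHS to be a perfect cube.
Strategy: iterate y from -50 to 50, compute RHS = 28·y³ − 17, and check whether it is a (positive or negative) perfect cube.
Check small values of y:
  y = 0: RHS = -17 is not a perfect cube.
  y = 1: RHS = 11 is not a perfect cube.
  y = -1: RHS = -45 is not a perfect cube.
  y = 2: RHS = 207 is not a perfect cube.
  y = -2: RHS = -241 is not a perfect cube.
  y = 3: RHS = 739 is not a perfect cube.
  y = -3: RHS = -773 is not a perfect cube.
Continuing the search up to |y| = 50 finds no solutions either.
No (x, y) in the scanned range satisfies the equation.

No integer solutions with |y| ≤ 50.


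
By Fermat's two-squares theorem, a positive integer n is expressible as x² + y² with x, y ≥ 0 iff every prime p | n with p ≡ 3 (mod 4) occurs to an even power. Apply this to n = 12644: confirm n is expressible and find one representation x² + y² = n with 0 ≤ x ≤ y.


Step 1: Factor n = 12644 = 2^2 · 29 · 109.
Step 2: Check the mod-4 condition on each prime factor: 2 = 2 (special); 29 ≡ 1 (mod 4), exponent 1; 109 ≡ 1 (mod 4), exponent 1.
All primes ≡ 3 (mod 4) appear to even exponent (or don't appear), so by the two-squares theorem n IS expressible as a sum of two squares.
Step 3: Build a representation. Group n = k² · m with k = 2 and m = 29 · 109 = 3161 (a product of primes ≡ 1 (mod 4)); a representation of m scales to one of n via (k·x)² + (k·y)² = k²(x² + y²). Each prime p ≡ 1 (mod 4) is itself a sum of two squares; find a² by testing p − a² for a perfect square:
  29: 29 − 1² = 28, 29 − 2² = 25 = 5² ⇒ 29 = 2² + 5².
  109: 109 − 1² = 108, 109 − 2² = 105, 109 − 3² = 100 = 10² ⇒ 109 = 3² + 10².
  Combine using the Brahmagupta–Fibonacci identity (a² + b²)(c² + d²) = (ac − bd)² + (ad + bc)² = (ac + bd)² + (ad − bc)²:
  29 · 109 = 3161: from (2² + 5²)(3² + 10²), take (2·3 − 5·10, 2·10 + 5·3) = (6 − 50, 20 + 15) = (-44, 35); dropping signs (only squares matter) gives (44, 35); check 44² + 35² = 1936 + 1225 = 3161 ✓.
  Scale by k = 2: (2·44, 2·35) = (88, 70).
Step 4: Order so x ≤ y and verify: 70² + 88² = 4900 + 7744 = 12644 = n. ✓

n = 12644 = 70² + 88² (one valid representation with x ≤ y).


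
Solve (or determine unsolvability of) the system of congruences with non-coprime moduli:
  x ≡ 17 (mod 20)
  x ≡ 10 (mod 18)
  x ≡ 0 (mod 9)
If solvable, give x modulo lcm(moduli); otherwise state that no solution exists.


Moduli 20, 18, 9 are not pairwise coprime, so CRT works modulo lcm(m_i) when all pairwise compatibility conditions hold.
Pairwise compatibility: gcd(m_i, m_j) must divide a_i - a_j for every pair.
Merge one congruence at a time:
  Start: x ≡ 17 (mod 20).
  Combine with x ≡ 10 (mod 18): gcd(20, 18) = 2, and 10 - 17 = -7 is NOT divisible by 2.
    ⇒ system is inconsistent (no integer solution).

No solution (the system is inconsistent).


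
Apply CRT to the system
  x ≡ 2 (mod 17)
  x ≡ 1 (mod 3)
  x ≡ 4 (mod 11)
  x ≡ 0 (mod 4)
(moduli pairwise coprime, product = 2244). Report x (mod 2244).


Product of moduli M = 17 · 3 · 11 · 4 = 2244.
Merge one congruence at a time:
  Start: x ≡ 2 (mod 17).
  Combine with x ≡ 1 (mod 3); new modulus lcm = 51.
    Write x = 2 + 17·t and substitute into x ≡ 1 (mod 3): 17·t ≡ 1 − 2 = -1 (mod 3).
    Reduce coefficients mod 3: 2·t ≡ 2 (mod 3).
    The inverse of 2 mod 3 is 2 (since 2·2 = 4 = 1·3 + 1), so t ≡ 2·2 = 4 ≡ 1 (mod 3).
    Then x = 2 + 17·1 = 19, valid modulo lcm(17, 3) = 51: x ≡ 19 (mod 51).
  Combine with x ≡ 4 (mod 11); new modulus lcm = 561.
    Write x = 19 + 51·t and substitute into x ≡ 4 (mod 11): 51·t ≡ 4 − 19 = -15 (mod 11).
    Reduce coefficients mod 11: 7·t ≡ 7 (mod 11).
    The inverse of 7 mod 11 is 8 (since 7·8 = 56 = 5·11 + 1), so t ≡ 8·7 = 56 ≡ 1 (mod 11).
    Then x = 19 + 51·1 = 70, valid modulo lcm(51, 11) = 561: x ≡ 70 (mod 561).
  Combine with x ≡ 0 (mod 4); new modulus lcm = 2244.
    Write x = 70 + 561·t and substitute into x ≡ 0 (mod 4): 561·t ≡ 0 − 70 = -70 (mod 4).
    Reduce coefficients mod 4: 1·t ≡ 2 (mod 4).
    So t ≡ 2 (mod 4).
    Then x = 70 + 561·2 = 1192, valid modulo lcm(561, 4) = 2244: x ≡ 1192 (mod 2244).
Verify against each original: 1192 mod 17 = 2, 1192 mod 3 = 1, 1192 mod 11 = 4, 1192 mod 4 = 0.

x ≡ 1192 (mod 2244).


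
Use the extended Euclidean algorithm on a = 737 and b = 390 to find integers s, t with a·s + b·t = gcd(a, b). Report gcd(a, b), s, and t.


Euclidean algorithm on (737, 390) — divide until remainder is 0:
  737 = 1 · 390 + 347
  390 = 1 · 347 + 43
  347 = 8 · 43 + 3
  43 = 14 · 3 + 1
  3 = 3 · 1 + 0
gcd(737, 390) = 1.
Track Bezout coefficients alongside the remainders: start with r₀ = 737 = a·1 + b·0 (s = 1, t = 0) and r₁ = 390 = a·0 + b·1 (s = 0, t = 1); each new remainder r_{k+1} = r_{k-1} − q_k·r_k inherits s_{k+1} = s_{k-1} − q_k·s_k, t_{k+1} = t_{k-1} − q_k·t_k, so r_k = a·s_k + b·t_k at every step:
  q = 1: r = 347, s = 1 − 1·0 = 1, t = 0 − 1·1 = -1  (check: 737·1 + 390·(-1) = 347)
  q = 1: r = 43, s = 0 − 1·1 = -1, t = 1 − 1·(-1) = 2  (check: 737·(-1) + 390·2 = 43)
  q = 8: r = 3, s = 1 − 8·(-1) = 9, t = -1 − 8·2 = -17  (check: 737·9 + 390·(-17) = 3)
  q = 14: r = 1, s = -1 − 14·9 = -127, t = 2 − 14·(-17) = 240  (check: 737·(-127) + 390·240 = 1)
The row with r = 1 (the gcd) gives the Bezout coefficients s = -127, t = 240.
Result: 737 · (-127) + 390 · (240) = 1.

gcd(737, 390) = 1; s = -127, t = 240 (check: 737·(-127) + 390·240 = 1).


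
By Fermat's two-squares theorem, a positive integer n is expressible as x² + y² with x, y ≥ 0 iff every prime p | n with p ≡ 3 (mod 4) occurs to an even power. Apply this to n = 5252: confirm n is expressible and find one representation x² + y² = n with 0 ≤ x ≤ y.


Step 1: Factor n = 5252 = 2^2 · 13 · 101.
Step 2: Check the mod-4 condition on each prime factor: 2 = 2 (special); 13 ≡ 1 (mod 4), exponent 1; 101 ≡ 1 (mod 4), exponent 1.
All primes ≡ 3 (mod 4) appear to even exponent (or don't appear), so by the two-squares theorem n IS expressible as a sum of two squares.
Step 3: Build a representation. Group n = k² · m with k = 2 and m = 13 · 101 = 1313 (a product of primes ≡ 1 (mod 4)); a representation of m scales to one of n via (k·x)² + (k·y)² = k²(x² + y²). Each prime p ≡ 1 (mod 4) is itself a sum of two squares; find a² by testing p − a² for a perfect square:
  13: 13 − 1² = 12, 13 − 2² = 9 = 3² ⇒ 13 = 2² + 3².
  101: 101 − 1² = 100 = 10² ⇒ 101 = 1² + 10².
  Combine using the Brahmagupta–Fibonacci identity (a² + b²)(c² + d²) = (ac − bd)² + (ad + bc)² = (ac + bd)² + (ad − bc)²:
  13 · 101 = 1313: from (2² + 3²)(1² + 10²), take (2·1 − 3·10, 2·10 + 3·1) = (2 − 30, 20 + 3) = (-28, 23); dropping signs (only squares matter) gives (28, 23); check 28² + 23² = 784 + 529 = 1313 ✓.
  Scale by k = 2: (2·28, 2·23) = (56, 46).
Step 4: Order so x ≤ y and verify: 46² + 56² = 2116 + 3136 = 5252 = n. ✓

n = 5252 = 46² + 56² (one valid representation with x ≤ y).


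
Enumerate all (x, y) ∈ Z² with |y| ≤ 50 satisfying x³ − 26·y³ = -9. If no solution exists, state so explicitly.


The equation is x³ - 26y³ = -9. For fixed y, x³ = 26·y³ − 9, so a solution requires the RHS to be a perfect cube.
Strategy: iterate y from -50 to 50, compute RHS = 26·y³ − 9, and check whether it is a (positive or negative) perfect cube.
Check small values of y:
  y = 0: RHS = -9 is not a perfect cube.
  y = 1: RHS = 17 is not a perfect cube.
  y = -1: RHS = -35 is not a perfect cube.
  y = 2: RHS = 199 is not a perfect cube.
  y = -2: RHS = -217 is not a perfect cube.
  y = 3: RHS = 693 is not a perfect cube.
  y = -3: RHS = -711 is not a perfect cube.
Continuing the search up to |y| = 50 finds no solutions either.
No (x, y) in the scanned range satisfies the equation.

No integer solutions with |y| ≤ 50.


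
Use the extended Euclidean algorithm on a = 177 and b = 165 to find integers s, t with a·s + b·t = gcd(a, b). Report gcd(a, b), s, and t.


Euclidean algorithm on (177, 165) — divide until remainder is 0:
  177 = 1 · 165 + 12
  165 = 13 · 12 + 9
  12 = 1 · 9 + 3
  9 = 3 · 3 + 0
gcd(177, 165) = 3.
Track Bezout coefficients alongside the remainders: start with r₀ = 177 = a·1 + b·0 (s = 1, t = 0) and r₁ = 165 = a·0 + b·1 (s = 0, t = 1); each new remainder r_{k+1} = r_{k-1} − q_k·r_k inherits s_{k+1} = s_{k-1} − q_k·s_k, t_{k+1} = t_{k-1} − q_k·t_k, so r_k = a·s_k + b·t_k at every step:
  q = 1: r = 12, s = 1 − 1·0 = 1, t = 0 − 1·1 = -1  (check: 177·1 + 165·(-1) = 12)
  q = 13: r = 9, s = 0 − 13·1 = -13, t = 1 − 13·(-1) = 14  (check: 177·(-13) + 165·14 = 9)
  q = 1: r = 3, s = 1 − 1·(-13) = 14, t = -1 − 1·14 = -15  (check: 177·14 + 165·(-15) = 3)
The row with r = 3 (the gcd) gives the Bezout coefficients s = 14, t = -15.
Result: 177 · (14) + 165 · (-15) = 3.

gcd(177, 165) = 3; s = 14, t = -15 (check: 177·14 + 165·(-15) = 3).


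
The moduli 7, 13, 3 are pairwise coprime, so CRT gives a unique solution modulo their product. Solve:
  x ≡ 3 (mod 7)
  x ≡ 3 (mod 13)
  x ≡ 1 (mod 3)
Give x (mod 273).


Moduli 7, 13, 3 are pairwise coprime; by CRT there is a unique solution modulo M = 7 · 13 · 3 = 273.
Solve pairwise, accumulating the modulus:
  Start with x ≡ 3 (mod 7).
  Combine with x ≡ 3 (mod 13): since gcd(7, 13) = 1, we get a unique residue mod 91.
    Write x = 3 + 7·t and substitute into x ≡ 3 (mod 13): 7·t ≡ 3 − 3 = 0 (mod 13).
    The inverse of 7 mod 13 is 2 (since 7·2 = 14 = 1·13 + 1), so t ≡ 2·0 = 0 ≡ 0 (mod 13).
    Then x = 3 + 7·0 = 3, valid modulo lcm(7, 13) = 91: x ≡ 3 (mod 91).
  Combine with x ≡ 1 (mod 3): since gcd(91, 3) = 1, we get a unique residue mod 273.
    Write x = 3 + 91·t and substitute into x ≡ 1 (mod 3): 91·t ≡ 1 − 3 = -2 (mod 3).
    Reduce coefficients mod 3: 1·t ≡ 1 (mod 3).
    So t ≡ 1 (mod 3).
    Then x = 3 + 91·1 = 94, valid modulo lcm(91, 3) = 273: x ≡ 94 (mod 273).
Verify: 94 mod 7 = 3 ✓, 94 mod 13 = 3 ✓, 94 mod 3 = 1 ✓.

x ≡ 94 (mod 273).


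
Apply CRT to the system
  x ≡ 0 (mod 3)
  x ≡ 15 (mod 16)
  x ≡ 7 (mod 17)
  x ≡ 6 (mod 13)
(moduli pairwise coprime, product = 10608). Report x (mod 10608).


Product of moduli M = 3 · 16 · 17 · 13 = 10608.
Merge one congruence at a time:
  Start: x ≡ 0 (mod 3).
  Combine with x ≡ 15 (mod 16); new modulus lcm = 48.
    Write x = 0 + 3·t and substitute into x ≡ 15 (mod 16): 3·t ≡ 15 − 0 = 15 (mod 16).
    The inverse of 3 mod 16 is 11 (since 3·11 = 33 = 2·16 + 1), so t ≡ 11·15 = 165 ≡ 5 (mod 16).
    Then x = 0 + 3·5 = 15, valid modulo lcm(3, 16) = 48: x ≡ 15 (mod 48).
  Combine with x ≡ 7 (mod 17); new modulus lcm = 816.
    Write x = 15 + 48·t and substitute into x ≡ 7 (mod 17): 48·t ≡ 7 − 15 = -8 (mod 17).
    Reduce coefficients mod 17: 14·t ≡ 9 (mod 17).
    The inverse of 14 mod 17 is 11 (since 14·11 = 154 = 9·17 + 1), so t ≡ 11·9 = 99 ≡ 14 (mod 17).
    Then x = 15 + 48·14 = 687, valid modulo lcm(48, 17) = 816: x ≡ 687 (mod 816).
  Combine with x ≡ 6 (mod 13); new modulus lcm = 10608.
    Write x = 687 + 816·t and substitute into x ≡ 6 (mod 13): 816·t ≡ 6 − 687 = -681 (mod 13).
    Reduce coefficients mod 13: 10·t ≡ 8 (mod 13).
    The inverse of 10 mod 13 is 4 (since 10·4 = 40 = 3·13 + 1), so t ≡ 4·8 = 32 ≡ 6 (mod 13).
    Then x = 687 + 816·6 = 5583, valid modulo lcm(816, 13) = 10608: x ≡ 5583 (mod 10608).
Verify against each original: 5583 mod 3 = 0, 5583 mod 16 = 15, 5583 mod 17 = 7, 5583 mod 13 = 6.

x ≡ 5583 (mod 10608).


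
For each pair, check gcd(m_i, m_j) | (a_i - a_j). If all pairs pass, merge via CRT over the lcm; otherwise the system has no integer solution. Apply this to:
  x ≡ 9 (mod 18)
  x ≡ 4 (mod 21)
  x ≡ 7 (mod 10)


Moduli 18, 21, 10 are not pairwise coprime, so CRT works modulo lcm(m_i) when all pairwise compatibility conditions hold.
Pairwise compatibility: gcd(m_i, m_j) must divide a_i - a_j for every pair.
Merge one congruence at a time:
  Start: x ≡ 9 (mod 18).
  Combine with x ≡ 4 (mod 21): gcd(18, 21) = 3, and 4 - 9 = -5 is NOT divisible by 3.
    ⇒ system is inconsistent (no integer solution).

No solution (the system is inconsistent).


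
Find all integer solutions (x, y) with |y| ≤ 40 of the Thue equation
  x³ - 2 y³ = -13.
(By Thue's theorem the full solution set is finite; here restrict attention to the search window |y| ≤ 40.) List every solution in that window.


The equation is x³ - 2y³ = -13. For fixed y, x³ = 2·y³ − 13, so a solution requires the RHS to be a perfect cube.
Strategy: iterate y from -40 to 40, compute RHS = 2·y³ − 13, and check whether it is a (positive or negative) perfect cube.
Check small values of y:
  y = 0: RHS = -13 is not a perfect cube.
  y = 1: RHS = -11 is not a perfect cube.
  y = -1: RHS = -15 is not a perfect cube.
  y = 2: RHS = 3 is not a perfect cube.
  y = -2: RHS = -29 is not a perfect cube.
  y = 3: RHS = 41 is not a perfect cube.
  y = -3: RHS = -67 is not a perfect cube.
Continuing the search up to |y| = 40 finds no solutions either.
No (x, y) in the scanned range satisfies the equation.

No integer solutions with |y| ≤ 40.


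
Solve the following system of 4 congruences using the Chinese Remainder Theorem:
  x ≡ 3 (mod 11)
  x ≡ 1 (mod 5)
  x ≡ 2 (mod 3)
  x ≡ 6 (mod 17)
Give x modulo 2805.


Product of moduli M = 11 · 5 · 3 · 17 = 2805.
Merge one congruence at a time:
  Start: x ≡ 3 (mod 11).
  Combine with x ≡ 1 (mod 5); new modulus lcm = 55.
    Write x = 3 + 11·t and substitute into x ≡ 1 (mod 5): 11·t ≡ 1 − 3 = -2 (mod 5).
    Reduce coefficients mod 5: 1·t ≡ 3 (mod 5).
    So t ≡ 3 (mod 5).
    Then x = 3 + 11·3 = 36, valid modulo lcm(11, 5) = 55: x ≡ 36 (mod 55).
  Combine with x ≡ 2 (mod 3); new modulus lcm = 165.
    Write x = 36 + 55·t and substitute into x ≡ 2 (mod 3): 55·t ≡ 2 − 36 = -34 (mod 3).
    Reduce coefficients mod 3: 1·t ≡ 2 (mod 3).
    So t ≡ 2 (mod 3).
    Then x = 36 + 55·2 = 146, valid modulo lcm(55, 3) = 165: x ≡ 146 (mod 165).
  Combine with x ≡ 6 (mod 17); new modulus lcm = 2805.
    Write x = 146 + 165·t and substitute into x ≡ 6 (mod 17): 165·t ≡ 6 − 146 = -140 (mod 17).
    Reduce coefficients mod 17: 12·t ≡ 13 (mod 17).
    The inverse of 12 mod 17 is 10 (since 12·10 = 120 = 7·17 + 1), so t ≡ 10·13 = 130 ≡ 11 (mod 17).
    Then x = 146 + 165·11 = 1961, valid modulo lcm(165, 17) = 2805: x ≡ 1961 (mod 2805).
Verify against each original: 1961 mod 11 = 3, 1961 mod 5 = 1, 1961 mod 3 = 2, 1961 mod 17 = 6.

x ≡ 1961 (mod 2805).


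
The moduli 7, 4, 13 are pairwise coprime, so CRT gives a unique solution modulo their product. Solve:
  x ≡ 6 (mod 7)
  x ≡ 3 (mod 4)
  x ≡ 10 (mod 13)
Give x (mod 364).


Moduli 7, 4, 13 are pairwise coprime; by CRT there is a unique solution modulo M = 7 · 4 · 13 = 364.
Solve pairwise, accumulating the modulus:
  Start with x ≡ 6 (mod 7).
  Combine with x ≡ 3 (mod 4): since gcd(7, 4) = 1, we get a unique residue mod 28.
    Write x = 6 + 7·t and substitute into x ≡ 3 (mod 4): 7·t ≡ 3 − 6 = -3 (mod 4).
    Reduce coefficients mod 4: 3·t ≡ 1 (mod 4).
    The inverse of 3 mod 4 is 3 (since 3·3 = 9 = 2·4 + 1), so t ≡ 3·1 = 3 ≡ 3 (mod 4).
    Then x = 6 + 7·3 = 27, valid modulo lcm(7, 4) = 28: x ≡ 27 (mod 28).
  Combine with x ≡ 10 (mod 13): since gcd(28, 13) = 1, we get a unique residue mod 364.
    Write x = 27 + 28·t and substitute into x ≡ 10 (mod 13): 28·t ≡ 10 − 27 = -17 (mod 13).
    Reduce coefficients mod 13: 2·t ≡ 9 (mod 13).
    The inverse of 2 mod 13 is 7 (since 2·7 = 14 = 1·13 + 1), so t ≡ 7·9 = 63 ≡ 11 (mod 13).
    Then x = 27 + 28·11 = 335, valid modulo lcm(28, 13) = 364: x ≡ 335 (mod 364).
Verify: 335 mod 7 = 6 ✓, 335 mod 4 = 3 ✓, 335 mod 13 = 10 ✓.

x ≡ 335 (mod 364).


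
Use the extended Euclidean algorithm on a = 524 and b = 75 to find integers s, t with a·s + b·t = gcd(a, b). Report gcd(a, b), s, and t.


Euclidean algorithm on (524, 75) — divide until remainder is 0:
  524 = 6 · 75 + 74
  75 = 1 · 74 + 1
  74 = 74 · 1 + 0
gcd(524, 75) = 1.
Track Bezout coefficients alongside the remainders: start with r₀ = 524 = a·1 + b·0 (s = 1, t = 0) and r₁ = 75 = a·0 + b·1 (s = 0, t = 1); each new remainder r_{k+1} = r_{k-1} − q_k·r_k inherits s_{k+1} = s_{k-1} − q_k·s_k, t_{k+1} = t_{k-1} − q_k·t_k, so r_k = a·s_k + b·t_k at every step:
  q = 6: r = 74, s = 1 − 6·0 = 1, t = 0 − 6·1 = -6  (check: 524·1 + 75·(-6) = 74)
  q = 1: r = 1, s = 0 − 1·1 = -1, t = 1 − 1·(-6) = 7  (check: 524·(-1) + 75·7 = 1)
The row with r = 1 (the gcd) gives the Bezout coefficients s = -1, t = 7.
Result: 524 · (-1) + 75 · (7) = 1.

gcd(524, 75) = 1; s = -1, t = 7 (check: 524·(-1) + 75·7 = 1).


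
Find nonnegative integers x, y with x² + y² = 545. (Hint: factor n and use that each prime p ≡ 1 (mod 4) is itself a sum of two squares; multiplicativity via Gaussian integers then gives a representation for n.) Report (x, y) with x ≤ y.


Step 1: Factor n = 545 = 5 · 109.
Step 2: Check the mod-4 condition on each prime factor: 5 ≡ 1 (mod 4), exponent 1; 109 ≡ 1 (mod 4), exponent 1.
All primes ≡ 3 (mod 4) appear to even exponent (or don't appear), so by the two-squares theorem n IS expressible as a sum of two squares.
Step 3: Build a representation. Here n = 5 · 109 is a product of primes ≡ 1 (mod 4). Each prime p ≡ 1 (mod 4) is itself a sum of two squares; find a² by testing p − a² for a perfect square:
  5: 5 − 1² = 4 = 2² ⇒ 5 = 1² + 2².
  109: 109 − 1² = 108, 109 − 2² = 105, 109 − 3² = 100 = 10² ⇒ 109 = 3² + 10².
  Combine using the Brahmagupta–Fibonacci identity (a² + b²)(c² + d²) = (ac − bd)² + (ad + bc)² = (ac + bd)² + (ad − bc)²:
  5 · 109 = 545: from (1² + 2²)(3² + 10²), take (1·3 − 2·10, 1·10 + 2·3) = (3 − 20, 10 + 6) = (-17, 16); dropping signs (only squares matter) gives (17, 16); check 17² + 16² = 289 + 256 = 545 ✓.
Step 4: Order so x ≤ y and verify: 16² + 17² = 256 + 289 = 545 = n. ✓

n = 545 = 16² + 17² (one valid representation with x ≤ y).


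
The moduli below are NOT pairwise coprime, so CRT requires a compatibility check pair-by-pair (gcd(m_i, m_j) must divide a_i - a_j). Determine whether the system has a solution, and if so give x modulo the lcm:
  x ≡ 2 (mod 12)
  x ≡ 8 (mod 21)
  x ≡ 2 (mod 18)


Moduli 12, 21, 18 are not pairwise coprime, so CRT works modulo lcm(m_i) when all pairwise compatibility conditions hold.
Pairwise compatibility: gcd(m_i, m_j) must divide a_i - a_j for every pair.
Merge one congruence at a time:
  Start: x ≡ 2 (mod 12).
  Combine with x ≡ 8 (mod 21): gcd(12, 21) = 3; 8 - 2 = 6, which IS divisible by 3, so compatible.
    Write x = 2 + 12·t and substitute into x ≡ 8 (mod 21): 12·t ≡ 8 − 2 = 6 (mod 21).
    Divide the congruence (and modulus) by g = 3: 4·t ≡ 2 (mod 7).
    The inverse of 4 mod 7 is 2 (since 4·2 = 8 = 1·7 + 1), so t ≡ 2·2 = 4 ≡ 4 (mod 7).
    Then x = 2 + 12·4 = 50, valid modulo lcm(12, 21) = 84: x ≡ 50 (mod 84).
  Combine with x ≡ 2 (mod 18): gcd(84, 18) = 6; 2 - 50 = -48, which IS divisible by 6, so compatible.
    Write x = 50 + 84·t and substitute into x ≡ 2 (mod 18): 84·t ≡ 2 − 50 = -48 (mod 18).
    Divide the congruence (and modulus) by g = 6: 14·t ≡ -8 (mod 3).
    Reduce coefficients mod 3: 2·t ≡ 1 (mod 3).
    The inverse of 2 mod 3 is 2 (since 2·2 = 4 = 1·3 + 1), so t ≡ 2·1 = 2 ≡ 2 (mod 3).
    Then x = 50 + 84·2 = 218, valid modulo lcm(84, 18) = 252: x ≡ 218 (mod 252).
Verify: 218 mod 12 = 2, 218 mod 21 = 8, 218 mod 18 = 2.

x ≡ 218 (mod 252).


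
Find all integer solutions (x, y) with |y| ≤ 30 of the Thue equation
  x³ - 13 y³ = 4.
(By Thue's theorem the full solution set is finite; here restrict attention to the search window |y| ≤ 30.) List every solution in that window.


The equation is x³ - 13y³ = 4. For fixed y, x³ = 13·y³ + 4, so a solution requires the RHS to be a perfect cube.
Strategy: iterate y from -30 to 30, compute RHS = 13·y³ + 4, and check whether it is a (positive or negative) perfect cube.
Check small values of y:
  y = 0: RHS = 4 is not a perfect cube.
  y = 1: RHS = 17 is not a perfect cube.
  y = -1: RHS = -9 is not a perfect cube.
  y = 2: RHS = 108 is not a perfect cube.
  y = -2: RHS = -100 is not a perfect cube.
  y = 3: RHS = 355 is not a perfect cube.
  y = -3: RHS = -347 is not a perfect cube.
Continuing the search up to |y| = 30 finds no solutions either.
No (x, y) in the scanned range satisfies the equation.

No integer solutions with |y| ≤ 30.


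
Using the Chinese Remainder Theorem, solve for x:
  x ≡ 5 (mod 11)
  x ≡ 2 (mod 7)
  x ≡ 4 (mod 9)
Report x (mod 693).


Moduli 11, 7, 9 are pairwise coprime; by CRT there is a unique solution modulo M = 11 · 7 · 9 = 693.
Solve pairwise, accumulating the modulus:
  Start with x ≡ 5 (mod 11).
  Combine with x ≡ 2 (mod 7): since gcd(11, 7) = 1, we get a unique residue mod 77.
    Write x = 5 + 11·t and substitute into x ≡ 2 (mod 7): 11·t ≡ 2 − 5 = -3 (mod 7).
    Reduce coefficients mod 7: 4·t ≡ 4 (mod 7).
    The inverse of 4 mod 7 is 2 (since 4·2 = 8 = 1·7 + 1), so t ≡ 2·4 = 8 ≡ 1 (mod 7).
    Then x = 5 + 11·1 = 16, valid modulo lcm(11, 7) = 77: x ≡ 16 (mod 77).
  Combine with x ≡ 4 (mod 9): since gcd(77, 9) = 1, we get a unique residue mod 693.
    Write x = 16 + 77·t and substitute into x ≡ 4 (mod 9): 77·t ≡ 4 − 16 = -12 (mod 9).
    Reduce coefficients mod 9: 5·t ≡ 6 (mod 9).
    The inverse of 5 mod 9 is 2 (since 5·2 = 10 = 1·9 + 1), so t ≡ 2·6 = 12 ≡ 3 (mod 9).
    Then x = 16 + 77·3 = 247, valid modulo lcm(77, 9) = 693: x ≡ 247 (mod 693).
Verify: 247 mod 11 = 5 ✓, 247 mod 7 = 2 ✓, 247 mod 9 = 4 ✓.

x ≡ 247 (mod 693).


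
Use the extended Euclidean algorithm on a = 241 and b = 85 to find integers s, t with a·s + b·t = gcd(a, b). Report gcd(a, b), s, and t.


Euclidean algorithm on (241, 85) — divide until remainder is 0:
  241 = 2 · 85 + 71
  85 = 1 · 71 + 14
  71 = 5 · 14 + 1
  14 = 14 · 1 + 0
gcd(241, 85) = 1.
Track Bezout coefficients alongside the remainders: start with r₀ = 241 = a·1 + b·0 (s = 1, t = 0) and r₁ = 85 = a·0 + b·1 (s = 0, t = 1); each new remainder r_{k+1} = r_{k-1} − q_k·r_k inherits s_{k+1} = s_{k-1} − q_k·s_k, t_{k+1} = t_{k-1} − q_k·t_k, so r_k = a·s_k + b·t_k at every step:
  q = 2: r = 71, s = 1 − 2·0 = 1, t = 0 − 2·1 = -2  (check: 241·1 + 85·(-2) = 71)
  q = 1: r = 14, s = 0 − 1·1 = -1, t = 1 − 1·(-2) = 3  (check: 241·(-1) + 85·3 = 14)
  q = 5: r = 1, s = 1 − 5·(-1) = 6, t = -2 − 5·3 = -17  (check: 241·6 + 85·(-17) = 1)
The row with r = 1 (the gcd) gives the Bezout coefficients s = 6, t = -17.
Result: 241 · (6) + 85 · (-17) = 1.

gcd(241, 85) = 1; s = 6, t = -17 (check: 241·6 + 85·(-17) = 1).


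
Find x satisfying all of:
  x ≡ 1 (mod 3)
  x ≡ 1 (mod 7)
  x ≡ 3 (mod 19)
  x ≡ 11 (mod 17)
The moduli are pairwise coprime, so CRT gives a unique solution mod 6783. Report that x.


Product of moduli M = 3 · 7 · 19 · 17 = 6783.
Merge one congruence at a time:
  Start: x ≡ 1 (mod 3).
  Combine with x ≡ 1 (mod 7); new modulus lcm = 21.
    Write x = 1 + 3·t and substitute into x ≡ 1 (mod 7): 3·t ≡ 1 − 1 = 0 (mod 7).
    The inverse of 3 mod 7 is 5 (since 3·5 = 15 = 2·7 + 1), so t ≡ 5·0 = 0 ≡ 0 (mod 7).
    Then x = 1 + 3·0 = 1, valid modulo lcm(3, 7) = 21: x ≡ 1 (mod 21).
  Combine with x ≡ 3 (mod 19); new modulus lcm = 399.
    Write x = 1 + 21·t and substitute into x ≡ 3 (mod 19): 21·t ≡ 3 − 1 = 2 (mod 19).
    Reduce coefficients mod 19: 2·t ≡ 2 (mod 19).
    The inverse of 2 mod 19 is 10 (since 2·10 = 20 = 1·19 + 1), so t ≡ 10·2 = 20 ≡ 1 (mod 19).
    Then x = 1 + 21·1 = 22, valid modulo lcm(21, 19) = 399: x ≡ 22 (mod 399).
  Combine with x ≡ 11 (mod 17); new modulus lcm = 6783.
    Write x = 22 + 399·t and substitute into x ≡ 11 (mod 17): 399·t ≡ 11 − 22 = -11 (mod 17).
    Reduce coefficients mod 17: 8·t ≡ 6 (mod 17).
    The inverse of 8 mod 17 is 15 (since 8·15 = 120 = 7·17 + 1), so t ≡ 15·6 = 90 ≡ 5 (mod 17).
    Then x = 22 + 399·5 = 2017, valid modulo lcm(399, 17) = 6783: x ≡ 2017 (mod 6783).
Verify against each original: 2017 mod 3 = 1, 2017 mod 7 = 1, 2017 mod 19 = 3, 2017 mod 17 = 11.

x ≡ 2017 (mod 6783).


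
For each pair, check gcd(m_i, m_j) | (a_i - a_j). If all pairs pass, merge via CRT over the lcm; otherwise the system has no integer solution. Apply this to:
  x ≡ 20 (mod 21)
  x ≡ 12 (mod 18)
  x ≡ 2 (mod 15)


Moduli 21, 18, 15 are not pairwise coprime, so CRT works modulo lcm(m_i) when all pairwise compatibility conditions hold.
Pairwise compatibility: gcd(m_i, m_j) must divide a_i - a_j for every pair.
Merge one congruence at a time:
  Start: x ≡ 20 (mod 21).
  Combine with x ≡ 12 (mod 18): gcd(21, 18) = 3, and 12 - 20 = -8 is NOT divisible by 3.
    ⇒ system is inconsistent (no integer solution).

No solution (the system is inconsistent).


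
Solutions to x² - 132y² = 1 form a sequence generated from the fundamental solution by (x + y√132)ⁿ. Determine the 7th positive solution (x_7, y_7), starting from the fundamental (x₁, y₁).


Step 1: Find the fundamental solution (x₁, y₁) of x² - 132y² = 1.
  Expand √132 as a continued fraction. a₀ = ⌊√132⌋ = 11; iterate m_{k+1} = d_k·a_k − m_k, d_{k+1} = (132 − m_{k+1}²)/d_k, a_{k+1} = ⌊(a₀ + m_{k+1})/d_{k+1}⌋ (starting m₀ = 0, d₀ = 1), with convergents p_k = a_k·p_{k-1} + p_{k-2}, q_k = a_k·q_{k-1} + q_{k-2} (p₋₁ = 1, q₋₁ = 0):
  k = 0: a₀ = 11; p₀/q₀ = 11/1; p₀² − 132·q₀² = 121 − 132 = -11.
  k = 1: m = 11, d = 11, a = ⌊(11 + 11)/11⌋ = 2; p/q = (2·11 + 1)/(2·1 + 0) = 23/2; p² − 132·q² = 529 − 528 = 1.
  The first convergent with p² − 132·q² = 1 gives the fundamental solution (x₁, y₁) = (23, 2).
Step 2: Apply the recurrence (x_{n+1}, y_{n+1}) = (x₁x_n + 132y₁y_n, x₁y_n + y₁x_n) repeatedly.
  From (x_1, y_1) = (23, 2): x_2 = 23·23 + 132·2·2 = 1057; y_2 = 23·2 + 2·23 = 92.
  From (x_2, y_2) = (1057, 92): x_3 = 23·1057 + 132·2·92 = 48599; y_3 = 23·92 + 2·1057 = 4230.
  From (x_3, y_3) = (48599, 4230): x_4 = 23·48599 + 132·2·4230 = 2234497; y_4 = 23·4230 + 2·48599 = 194488.
  From (x_4, y_4) = (2234497, 194488): x_5 = 23·2234497 + 132·2·194488 = 102738263; y_5 = 23·194488 + 2·2234497 = 8942218.
  From (x_5, y_5) = (102738263, 8942218): x_6 = 23·102738263 + 132·2·8942218 = 4723725601; y_6 = 23·8942218 + 2·102738263 = 411147540.
  From (x_6, y_6) = (4723725601, 411147540): x_7 = 23·4723725601 + 132·2·411147540 = 217188639383; y_7 = 23·411147540 + 2·4723725601 = 18903844622.
Step 3: Verify x_7² - 132·y_7² = 47170905077038818620689 - 47170905077038818620688 = 1 (should be 1). ✓

(x_1, y_1) = (23, 2); (x_7, y_7) = (217188639383, 18903844622).


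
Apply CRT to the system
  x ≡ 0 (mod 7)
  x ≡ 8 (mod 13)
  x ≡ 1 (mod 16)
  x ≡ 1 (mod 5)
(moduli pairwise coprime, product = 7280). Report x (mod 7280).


Product of moduli M = 7 · 13 · 16 · 5 = 7280.
Merge one congruence at a time:
  Start: x ≡ 0 (mod 7).
  Combine with x ≡ 8 (mod 13); new modulus lcm = 91.
    Write x = 0 + 7·t and substitute into x ≡ 8 (mod 13): 7·t ≡ 8 − 0 = 8 (mod 13).
    The inverse of 7 mod 13 is 2 (since 7·2 = 14 = 1·13 + 1), so t ≡ 2·8 = 16 ≡ 3 (mod 13).
    Then x = 0 + 7·3 = 21, valid modulo lcm(7, 13) = 91: x ≡ 21 (mod 91).
  Combine with x ≡ 1 (mod 16); new modulus lcm = 1456.
    Write x = 21 + 91·t and substitute into x ≡ 1 (mod 16): 91·t ≡ 1 − 21 = -20 (mod 16).
    Reduce coefficients mod 16: 11·t ≡ 12 (mod 16).
    The inverse of 11 mod 16 is 3 (since 11·3 = 33 = 2·16 + 1), so t ≡ 3·12 = 36 ≡ 4 (mod 16).
    Then x = 21 + 91·4 = 385, valid modulo lcm(91, 16) = 1456: x ≡ 385 (mod 1456).
  Combine with x ≡ 1 (mod 5); new modulus lcm = 7280.
    Write x = 385 + 1456·t and substitute into x ≡ 1 (mod 5): 1456·t ≡ 1 − 385 = -384 (mod 5).
    Reduce coefficients mod 5: 1·t ≡ 1 (mod 5).
    So t ≡ 1 (mod 5).
    Then x = 385 + 1456·1 = 1841, valid modulo lcm(1456, 5) = 7280: x ≡ 1841 (mod 7280).
Verify against each original: 1841 mod 7 = 0, 1841 mod 13 = 8, 1841 mod 16 = 1, 1841 mod 5 = 1.

x ≡ 1841 (mod 7280).


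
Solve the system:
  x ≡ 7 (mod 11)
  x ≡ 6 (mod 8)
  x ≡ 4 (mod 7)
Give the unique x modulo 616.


Moduli 11, 8, 7 are pairwise coprime; by CRT there is a unique solution modulo M = 11 · 8 · 7 = 616.
Solve pairwise, accumulating the modulus:
  Start with x ≡ 7 (mod 11).
  Combine with x ≡ 6 (mod 8): since gcd(11, 8) = 1, we get a unique residue mod 88.
    Write x = 7 + 11·t and substitute into x ≡ 6 (mod 8): 11·t ≡ 6 − 7 = -1 (mod 8).
    Reduce coefficients mod 8: 3·t ≡ 7 (mod 8).
    The inverse of 3 mod 8 is 3 (since 3·3 = 9 = 1·8 + 1), so t ≡ 3·7 = 21 ≡ 5 (mod 8).
    Then x = 7 + 11·5 = 62, valid modulo lcm(11, 8) = 88: x ≡ 62 (mod 88).
  Combine with x ≡ 4 (mod 7): since gcd(88, 7) = 1, we get a unique residue mod 616.
    Write x = 62 + 88·t and substitute into x ≡ 4 (mod 7): 88·t ≡ 4 − 62 = -58 (mod 7).
    Reduce coefficients mod 7: 4·t ≡ 5 (mod 7).
    The inverse of 4 mod 7 is 2 (since 4·2 = 8 = 1·7 + 1), so t ≡ 2·5 = 10 ≡ 3 (mod 7).
    Then x = 62 + 88·3 = 326, valid modulo lcm(88, 7) = 616: x ≡ 326 (mod 616).
Verify: 326 mod 11 = 7 ✓, 326 mod 8 = 6 ✓, 326 mod 7 = 4 ✓.

x ≡ 326 (mod 616).


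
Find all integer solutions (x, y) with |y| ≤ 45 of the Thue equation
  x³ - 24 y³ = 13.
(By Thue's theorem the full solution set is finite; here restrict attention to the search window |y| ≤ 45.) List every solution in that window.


The equation is x³ - 24y³ = 13. For fixed y, x³ = 24·y³ + 13, so a solution requires the RHS to be a perfect cube.
Strategy: iterate y from -45 to 45, compute RHS = 24·y³ + 13, and check whether it is a (positive or negative) perfect cube.
Check small values of y:
  y = 0: RHS = 13 is not a perfect cube.
  y = 1: RHS = 37 is not a perfect cube.
  y = -1: RHS = -11 is not a perfect cube.
  y = 2: RHS = 205 is not a perfect cube.
  y = -2: RHS = -179 is not a perfect cube.
  y = 3: RHS = 661 is not a perfect cube.
  y = -3: RHS = -635 is not a perfect cube.
Continuing the search up to |y| = 45 finds no solutions either.
No (x, y) in the scanned range satisfies the equation.

No integer solutions with |y| ≤ 45.


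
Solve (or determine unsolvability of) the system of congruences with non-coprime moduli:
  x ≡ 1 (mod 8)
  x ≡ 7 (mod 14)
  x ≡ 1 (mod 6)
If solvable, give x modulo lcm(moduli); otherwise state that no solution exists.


Moduli 8, 14, 6 are not pairwise coprime, so CRT works modulo lcm(m_i) when all pairwise compatibility conditions hold.
Pairwise compatibility: gcd(m_i, m_j) must divide a_i - a_j for every pair.
Merge one congruence at a time:
  Start: x ≡ 1 (mod 8).
  Combine with x ≡ 7 (mod 14): gcd(8, 14) = 2; 7 - 1 = 6, which IS divisible by 2, so compatible.
    Write x = 1 + 8·t and substitute into x ≡ 7 (mod 14): 8·t ≡ 7 − 1 = 6 (mod 14).
    Divide the congruence (and modulus) by g = 2: 4·t ≡ 3 (mod 7).
    The inverse of 4 mod 7 is 2 (since 4·2 = 8 = 1·7 + 1), so t ≡ 2·3 = 6 ≡ 6 (mod 7).
    Then x = 1 + 8·6 = 49, valid modulo lcm(8, 14) = 56: x ≡ 49 (mod 56).
  Combine with x ≡ 1 (mod 6): gcd(56, 6) = 2; 1 - 49 = -48, which IS divisible by 2, so compatible.
    Write x = 49 + 56·t and substitute into x ≡ 1 (mod 6): 56·t ≡ 1 − 49 = -48 (mod 6).
    Divide the congruence (and modulus) by g = 2: 28·t ≡ -24 (mod 3).
    Reduce coefficients mod 3: 1·t ≡ 0 (mod 3).
    So t ≡ 0 (mod 3).
    Then x = 49 + 56·0 = 49, valid modulo lcm(56, 6) = 168: x ≡ 49 (mod 168).
Verify: 49 mod 8 = 1, 49 mod 14 = 7, 49 mod 6 = 1.

x ≡ 49 (mod 168).


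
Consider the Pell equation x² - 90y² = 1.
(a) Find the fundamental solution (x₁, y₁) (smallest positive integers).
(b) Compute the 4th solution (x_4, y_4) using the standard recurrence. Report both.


Step 1: Find the fundamental solution (x₁, y₁) of x² - 90y² = 1.
  Expand √90 as a continued fraction. a₀ = ⌊√90⌋ = 9; iterate m_{k+1} = d_k·a_k − m_k, d_{k+1} = (90 − m_{k+1}²)/d_k, a_{k+1} = ⌊(a₀ + m_{k+1})/d_{k+1}⌋ (starting m₀ = 0, d₀ = 1), with convergents p_k = a_k·p_{k-1} + p_{k-2}, q_k = a_k·q_{k-1} + q_{k-2} (p₋₁ = 1, q₋₁ = 0):
  k = 0: a₀ = 9; p₀/q₀ = 9/1; p₀² − 90·q₀² = 81 − 90 = -9.
  k = 1: m = 9, d = 9, a = ⌊(9 + 9)/9⌋ = 2; p/q = (2·9 + 1)/(2·1 + 0) = 19/2; p² − 90·q² = 361 − 360 = 1.
  The first convergent with p² − 90·q² = 1 gives the fundamental solution (x₁, y₁) = (19, 2).
Step 2: Apply the recurrence (x_{n+1}, y_{n+1}) = (x₁x_n + 90y₁y_n, x₁y_n + y₁x_n) repeatedly.
  From (x_1, y_1) = (19, 2): x_2 = 19·19 + 90·2·2 = 721; y_2 = 19·2 + 2·19 = 76.
  From (x_2, y_2) = (721, 76): x_3 = 19·721 + 90·2·76 = 27379; y_3 = 19·76 + 2·721 = 2886.
  From (x_3, y_3) = (27379, 2886): x_4 = 19·27379 + 90·2·2886 = 1039681; y_4 = 19·2886 + 2·27379 = 109592.
Step 3: Verify x_4² - 90·y_4² = 1080936581761 - 1080936581760 = 1 (should be 1). ✓

(x_1, y_1) = (19, 2); (x_4, y_4) = (1039681, 109592).


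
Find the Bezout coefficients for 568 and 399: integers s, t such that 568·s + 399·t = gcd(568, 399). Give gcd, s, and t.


Euclidean algorithm on (568, 399) — divide until remainder is 0:
  568 = 1 · 399 + 169
  399 = 2 · 169 + 61
  169 = 2 · 61 + 47
  61 = 1 · 47 + 14
  47 = 3 · 14 + 5
  14 = 2 · 5 + 4
  5 = 1 · 4 + 1
  4 = 4 · 1 + 0
gcd(568, 399) = 1.
Track Bezout coefficients alongside the remainders: start with r₀ = 568 = a·1 + b·0 (s = 1, t = 0) and r₁ = 399 = a·0 + b·1 (s = 0, t = 1); each new remainder r_{k+1} = r_{k-1} − q_k·r_k inherits s_{k+1} = s_{k-1} − q_k·s_k, t_{k+1} = t_{k-1} − q_k·t_k, so r_k = a·s_k + b·t_k at every step:
  q = 1: r = 169, s = 1 − 1·0 = 1, t = 0 − 1·1 = -1  (check: 568·1 + 399·(-1) = 169)
  q = 2: r = 61, s = 0 − 2·1 = -2, t = 1 − 2·(-1) = 3  (check: 568·(-2) + 399·3 = 61)
  q = 2: r = 47, s = 1 − 2·(-2) = 5, t = -1 − 2·3 = -7  (check: 568·5 + 399·(-7) = 47)
  q = 1: r = 14, s = -2 − 1·5 = -7, t = 3 − 1·(-7) = 10  (check: 568·(-7) + 399·10 = 14)
  q = 3: r = 5, s = 5 − 3·(-7) = 26, t = -7 − 3·10 = -37  (check: 568·26 + 399·(-37) = 5)
  q = 2: r = 4, s = -7 − 2·26 = -59, t = 10 − 2·(-37) = 84  (check: 568·(-59) + 399·84 = 4)
  q = 1: r = 1, s = 26 − 1·(-59) = 85, t = -37 − 1·84 = -121  (check: 568·85 + 399·(-121) = 1)
The row with r = 1 (the gcd) gives the Bezout coefficients s = 85, t = -121.
Result: 568 · (85) + 399 · (-121) = 1.

gcd(568, 399) = 1; s = 85, t = -121 (check: 568·85 + 399·(-121) = 1).


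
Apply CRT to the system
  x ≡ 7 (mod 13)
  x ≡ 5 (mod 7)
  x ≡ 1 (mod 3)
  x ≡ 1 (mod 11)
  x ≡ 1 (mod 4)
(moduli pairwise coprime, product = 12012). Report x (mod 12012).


Product of moduli M = 13 · 7 · 3 · 11 · 4 = 12012.
Merge one congruence at a time:
  Start: x ≡ 7 (mod 13).
  Combine with x ≡ 5 (mod 7); new modulus lcm = 91.
    Write x = 7 + 13·t and substitute into x ≡ 5 (mod 7): 13·t ≡ 5 − 7 = -2 (mod 7).
    Reduce coefficients mod 7: 6·t ≡ 5 (mod 7).
    The inverse of 6 mod 7 is 6 (since 6·6 = 36 = 5·7 + 1), so t ≡ 6·5 = 30 ≡ 2 (mod 7).
    Then x = 7 + 13·2 = 33, valid modulo lcm(13, 7) = 91: x ≡ 33 (mod 91).
  Combine with x ≡ 1 (mod 3); new modulus lcm = 273.
    Write x = 33 + 91·t and substitute into x ≡ 1 (mod 3): 91·t ≡ 1 − 33 = -32 (mod 3).
    Reduce coefficients mod 3: 1·t ≡ 1 (mod 3).
    So t ≡ 1 (mod 3).
    Then x = 33 + 91·1 = 124, valid modulo lcm(91, 3) = 273: x ≡ 124 (mod 273).
  Combine with x ≡ 1 (mod 11); new modulus lcm = 3003.
    Write x = 124 + 273·t and substitute into x ≡ 1 (mod 11): 273·t ≡ 1 − 124 = -123 (mod 11).
    Reduce coefficients mod 11: 9·t ≡ 9 (mod 11).
    The inverse of 9 mod 11 is 5 (since 9·5 = 45 = 4·11 + 1), so t ≡ 5·9 = 45 ≡ 1 (mod 11).
    Then x = 124 + 273·1 = 397, valid modulo lcm(273, 11) = 3003: x ≡ 397 (mod 3003).
  Combine with x ≡ 1 (mod 4); new modulus lcm = 12012.
    Write x = 397 + 3003·t and substitute into x ≡ 1 (mod 4): 3003·t ≡ 1 − 397 = -396 (mod 4).
    Reduce coefficients mod 4: 3·t ≡ 0 (mod 4).
    The inverse of 3 mod 4 is 3 (since 3·3 = 9 = 2·4 + 1), so t ≡ 3·0 = 0 ≡ 0 (mod 4).
    Then x = 397 + 3003·0 = 397, valid modulo lcm(3003, 4) = 12012: x ≡ 397 (mod 12012).
Verify against each original: 397 mod 13 = 7, 397 mod 7 = 5, 397 mod 3 = 1, 397 mod 11 = 1, 397 mod 4 = 1.

x ≡ 397 (mod 12012).
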